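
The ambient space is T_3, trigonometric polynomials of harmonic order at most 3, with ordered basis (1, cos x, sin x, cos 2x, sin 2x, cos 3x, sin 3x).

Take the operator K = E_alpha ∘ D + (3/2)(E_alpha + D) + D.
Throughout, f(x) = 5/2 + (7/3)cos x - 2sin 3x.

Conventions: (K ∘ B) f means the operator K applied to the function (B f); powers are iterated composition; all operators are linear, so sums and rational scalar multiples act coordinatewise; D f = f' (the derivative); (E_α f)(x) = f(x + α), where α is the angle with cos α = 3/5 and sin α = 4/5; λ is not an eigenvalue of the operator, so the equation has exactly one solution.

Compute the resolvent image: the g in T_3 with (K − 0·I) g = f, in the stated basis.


the image equals g(x) = 5/3 + (7/555)cos x + (301/555)sin x + (58/185)cos 3x + (82/555)sin 3x

write g with unknown coordinates in the stated basis and equate coefficients in (K − 0·I) g = f
solving from the highest basis element down gives g = 5/3 + (7/555)cos x + (301/555)sin x + (58/185)cos 3x + (82/555)sin 3x
check: K g = 5/2 + (7/3)cos x - 2sin 3x
so K g − 0·g = 5/2 + (7/3)cos x - 2sin 3x = f ✓


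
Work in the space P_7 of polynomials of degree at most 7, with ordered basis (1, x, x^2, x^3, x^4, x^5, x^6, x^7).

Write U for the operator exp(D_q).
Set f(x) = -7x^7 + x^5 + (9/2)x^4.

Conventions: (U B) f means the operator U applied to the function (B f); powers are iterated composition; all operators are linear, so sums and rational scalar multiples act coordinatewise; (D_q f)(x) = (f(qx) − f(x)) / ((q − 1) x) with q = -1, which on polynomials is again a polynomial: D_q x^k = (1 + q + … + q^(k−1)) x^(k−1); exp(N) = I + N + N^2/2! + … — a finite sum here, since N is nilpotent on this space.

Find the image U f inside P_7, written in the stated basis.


order-1 term: -7x^6 + x^4
the series for exp(D_q) f terminates at order 1
exp(D_q) f = -7x^7 - 7x^6 + x^5 + (11/2)x^4

g(x) = -7x^7 - 7x^6 + x^5 + (11/2)x^4


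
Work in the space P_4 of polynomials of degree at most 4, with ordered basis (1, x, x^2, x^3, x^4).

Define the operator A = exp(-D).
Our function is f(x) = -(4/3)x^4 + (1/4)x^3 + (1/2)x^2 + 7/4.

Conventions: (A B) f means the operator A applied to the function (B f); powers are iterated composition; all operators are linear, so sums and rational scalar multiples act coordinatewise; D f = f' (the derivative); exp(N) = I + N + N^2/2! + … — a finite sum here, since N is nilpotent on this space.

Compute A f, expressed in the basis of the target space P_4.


order-1 term: (16/3)x^3 - (3/4)x^2 - x
order-2 term: -8x^2 + (3/4)x + 1/2
order-3 term: (16/3)x - 1/4
order-4 term: -4/3
the series for exp(-D) f terminates at order 4
exp(-D) f = -(4/3)x^4 + (67/12)x^3 - (33/4)x^2 + (61/12)x + 2/3

g(x) = -(4/3)x^4 + (67/12)x^3 - (33/4)x^2 + (61/12)x + 2/3


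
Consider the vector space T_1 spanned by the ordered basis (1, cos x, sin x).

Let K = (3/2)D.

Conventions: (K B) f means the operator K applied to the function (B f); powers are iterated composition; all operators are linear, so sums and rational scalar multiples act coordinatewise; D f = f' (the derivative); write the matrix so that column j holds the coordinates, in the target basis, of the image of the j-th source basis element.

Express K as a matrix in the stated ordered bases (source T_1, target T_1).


image of 1: 0
image of cos x: -(3/2)sin x
image of sin x: (3/2)cos x
each image's coordinates form column j of the matrix

the matrix is [[0, 0, 0]; [0, 0, 3/2]; [0, -3/2, 0]] (rows listed top to bottom)


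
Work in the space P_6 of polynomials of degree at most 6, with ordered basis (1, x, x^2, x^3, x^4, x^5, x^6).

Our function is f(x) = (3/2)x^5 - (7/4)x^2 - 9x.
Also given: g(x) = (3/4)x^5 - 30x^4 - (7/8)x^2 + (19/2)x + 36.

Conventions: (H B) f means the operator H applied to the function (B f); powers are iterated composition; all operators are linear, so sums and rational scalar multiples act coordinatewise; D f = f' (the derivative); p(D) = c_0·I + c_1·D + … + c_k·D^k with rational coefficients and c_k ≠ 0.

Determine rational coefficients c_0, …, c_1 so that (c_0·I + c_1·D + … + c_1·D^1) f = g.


c_0 = 1/2, c_1 = -4

D^0 f = (3/2)x^5 - (7/4)x^2 - 9x
D^1 f = (15/2)x^4 - (7/2)x - 9
matching coefficients of g against c_0 f + c_1 Df + … from the top degree down determines the c_i
solution: c_0 = 1/2, c_1 = -4


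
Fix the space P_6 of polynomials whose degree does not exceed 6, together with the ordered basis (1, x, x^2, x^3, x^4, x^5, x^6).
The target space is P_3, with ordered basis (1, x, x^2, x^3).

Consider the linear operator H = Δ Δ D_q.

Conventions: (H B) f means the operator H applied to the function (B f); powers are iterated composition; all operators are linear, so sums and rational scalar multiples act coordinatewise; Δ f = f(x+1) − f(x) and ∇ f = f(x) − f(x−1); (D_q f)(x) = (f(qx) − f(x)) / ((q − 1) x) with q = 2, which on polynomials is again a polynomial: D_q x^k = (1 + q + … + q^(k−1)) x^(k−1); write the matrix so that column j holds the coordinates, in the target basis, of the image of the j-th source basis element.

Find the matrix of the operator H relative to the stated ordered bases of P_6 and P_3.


the matrix is [[0, 0, 0, 14, 90, 434, 1890]; [0, 0, 0, 0, 90, 744, 4410]; [0, 0, 0, 0, 0, 372, 3780]; [0, 0, 0, 0, 0, 0, 1260]] (rows listed top to bottom)

image of 1: 0
image of x: 0
image of x^2: 0
image of x^3: 14
image of x^4: 90x + 90
image of x^5: 372x^2 + 744x + 434
image of x^6: 1260x^3 + 3780x^2 + 4410x + 1890
each image's coordinates form column j of the matrix


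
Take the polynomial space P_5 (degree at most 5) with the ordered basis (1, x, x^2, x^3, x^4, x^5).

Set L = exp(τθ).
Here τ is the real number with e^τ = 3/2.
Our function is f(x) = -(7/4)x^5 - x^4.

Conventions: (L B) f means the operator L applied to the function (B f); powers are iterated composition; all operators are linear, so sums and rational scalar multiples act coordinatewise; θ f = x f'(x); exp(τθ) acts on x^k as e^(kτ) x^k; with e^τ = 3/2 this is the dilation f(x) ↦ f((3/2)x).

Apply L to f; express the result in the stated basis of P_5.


g(x) = -(1701/128)x^5 - (81/16)x^4

exp(τθ) x^k = e^(kτ) x^k; with e^τ = 3/2 this sends x^k to (3/2)^k x^k
x^4 ↦ 81/16 x^4
x^5 ↦ 243/32 x^5
applying this coordinatewise to f: exp(τθ) f = -(1701/128)x^5 - (81/16)x^4


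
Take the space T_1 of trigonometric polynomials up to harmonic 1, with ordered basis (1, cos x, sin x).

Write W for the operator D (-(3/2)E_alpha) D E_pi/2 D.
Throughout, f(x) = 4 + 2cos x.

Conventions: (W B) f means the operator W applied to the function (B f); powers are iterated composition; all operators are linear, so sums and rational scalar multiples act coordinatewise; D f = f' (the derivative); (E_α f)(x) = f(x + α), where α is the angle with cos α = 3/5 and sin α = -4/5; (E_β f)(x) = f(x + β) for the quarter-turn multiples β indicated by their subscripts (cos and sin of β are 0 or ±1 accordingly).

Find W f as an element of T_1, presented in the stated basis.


the image equals g(x) = -(9/5)cos x - (12/5)sin x

D f = -2sin x
E_pi/2 D f = -2cos x
D E_pi/2 D f = 2sin x
E_alpha (D E_pi/2 D) f = -(8/5)cos x + (6/5)sin x
(-(3/2)E_alpha) (D E_pi/2 D) f = (12/5)cos x - (9/5)sin x
D (-(3/2)E_alpha) (D E_pi/2 D) f = -(9/5)cos x - (12/5)sin x


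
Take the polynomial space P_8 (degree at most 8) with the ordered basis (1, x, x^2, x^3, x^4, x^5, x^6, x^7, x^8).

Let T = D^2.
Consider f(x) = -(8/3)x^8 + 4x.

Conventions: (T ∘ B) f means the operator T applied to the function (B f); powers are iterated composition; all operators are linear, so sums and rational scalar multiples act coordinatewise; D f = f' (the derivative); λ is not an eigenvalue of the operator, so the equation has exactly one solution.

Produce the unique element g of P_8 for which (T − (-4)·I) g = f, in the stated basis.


the result is g(x) = -(2/3)x^8 + (28/3)x^6 - 70x^4 + 210x^2 + x - 105

write g with unknown coordinates in the stated basis and equate coefficients in (T − (-4)·I) g = f
solving from the highest basis element down gives g = -(2/3)x^8 + (28/3)x^6 - 70x^4 + 210x^2 + x - 105
check: T g = -(112/3)x^6 + 280x^4 - 840x^2 + 420
so T g − (-4)·g = -(8/3)x^8 + 4x = f ✓


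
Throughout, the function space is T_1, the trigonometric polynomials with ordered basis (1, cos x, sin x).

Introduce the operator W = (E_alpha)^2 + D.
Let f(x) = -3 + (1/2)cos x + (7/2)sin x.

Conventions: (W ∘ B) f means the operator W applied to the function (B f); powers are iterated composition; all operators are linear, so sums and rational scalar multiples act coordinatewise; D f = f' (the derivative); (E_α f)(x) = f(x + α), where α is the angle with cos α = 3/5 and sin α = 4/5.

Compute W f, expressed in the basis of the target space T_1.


g(x) = -3 + (168/25)cos x - (49/25)sin x

E_alpha f = -3 + (31/10)cos x + (17/10)sin x
E_alpha E_alpha f = -3 + (161/50)cos x - (73/50)sin x
D f = (7/2)cos x - (1/2)sin x
((E_alpha)^2 + D) f = -3 + (168/25)cos x - (49/25)sin x


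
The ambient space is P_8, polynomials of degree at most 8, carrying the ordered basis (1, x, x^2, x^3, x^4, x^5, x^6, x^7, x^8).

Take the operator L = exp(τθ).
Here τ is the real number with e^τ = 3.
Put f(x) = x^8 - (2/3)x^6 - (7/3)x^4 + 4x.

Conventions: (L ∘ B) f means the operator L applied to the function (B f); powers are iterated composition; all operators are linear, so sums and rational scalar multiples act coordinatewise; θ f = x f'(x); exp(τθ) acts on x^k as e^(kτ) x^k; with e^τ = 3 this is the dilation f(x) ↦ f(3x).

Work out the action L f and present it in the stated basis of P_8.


the image equals g(x) = 6561x^8 - 486x^6 - 189x^4 + 12x

exp(τθ) x^k = e^(kτ) x^k; with e^τ = 3 this sends x^k to 3^k x^k
x ↦ 3 x
x^4 ↦ 81 x^4
x^6 ↦ 729 x^6
x^8 ↦ 6561 x^8
applying this coordinatewise to f: exp(τθ) f = 6561x^8 - 486x^6 - 189x^4 + 12x


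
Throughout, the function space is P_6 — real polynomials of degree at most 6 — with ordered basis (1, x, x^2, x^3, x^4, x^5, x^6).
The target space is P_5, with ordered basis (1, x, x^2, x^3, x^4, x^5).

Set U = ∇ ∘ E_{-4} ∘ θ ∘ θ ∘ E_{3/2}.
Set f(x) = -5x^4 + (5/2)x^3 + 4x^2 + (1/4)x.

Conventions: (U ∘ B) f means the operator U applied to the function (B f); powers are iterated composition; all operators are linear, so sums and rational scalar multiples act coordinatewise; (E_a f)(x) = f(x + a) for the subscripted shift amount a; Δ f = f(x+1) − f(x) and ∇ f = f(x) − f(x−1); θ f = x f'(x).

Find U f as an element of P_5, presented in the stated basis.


E_{3/2} f = -5x^4 - (55/2)x^3 - (209/4)x^2 - (307/8)x - 15/2
θ E_{3/2} f = -20x^4 - (165/2)x^3 - (209/2)x^2 - (307/8)x
θ θ E_{3/2} f = -80x^4 - (495/2)x^3 - 209x^2 - (307/8)x
E_{-4} (θ ∘ θ ∘ E_{3/2}) f = -80x^4 + (2065/2)x^3 - 4919x^2 + (81869/8)x - 15661/2
∇ E_{-4} (θ ∘ θ ∘ E_{3/2}) f = -320x^3 + (7155/2)x^2 - (26511/2)x + 130121/8

the result is g(x) = -320x^3 + (7155/2)x^2 - (26511/2)x + 130121/8


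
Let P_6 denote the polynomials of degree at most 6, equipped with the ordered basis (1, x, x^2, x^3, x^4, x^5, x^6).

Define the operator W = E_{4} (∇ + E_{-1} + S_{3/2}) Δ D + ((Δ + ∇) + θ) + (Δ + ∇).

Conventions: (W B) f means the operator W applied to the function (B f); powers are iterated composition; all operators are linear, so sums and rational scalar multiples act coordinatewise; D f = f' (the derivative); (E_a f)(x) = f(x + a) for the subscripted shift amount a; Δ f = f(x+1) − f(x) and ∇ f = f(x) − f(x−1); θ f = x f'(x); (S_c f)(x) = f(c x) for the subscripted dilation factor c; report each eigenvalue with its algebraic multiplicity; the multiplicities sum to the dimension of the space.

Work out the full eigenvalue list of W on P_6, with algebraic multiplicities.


λ = 0 (multiplicity 1), λ = 1 (multiplicity 1), λ = 2 (multiplicity 1), λ = 3 (multiplicity 1), λ = 4 (multiplicity 1), λ = 5 (multiplicity 1), λ = 6 (multiplicity 1)

image of 1: 0
image of x: x + 4
image of x^2: 2x^2 + 8x + 4
image of x^3: 3x^3 + 12x^2 + 15x + 70
image of x^4: 4x^4 + 16x^3 + 39x^2 + 358x + 752
image of x^5: 5x^5 + 20x^4 + (175/2)x^3 + (2375/2)x^2 + 5030x + 7374
image of x^6: 6x^6 + 24x^5 + (1455/8)x^4 + (6505/2)x^3 + 20805x^2 + 60819x + 66792
the matrix is upper triangular; its diagonal is (0, 1, 2, 3, 4, 5, 6)
for a triangular matrix the eigenvalues are the diagonal entries, with algebraic multiplicity their repetition count


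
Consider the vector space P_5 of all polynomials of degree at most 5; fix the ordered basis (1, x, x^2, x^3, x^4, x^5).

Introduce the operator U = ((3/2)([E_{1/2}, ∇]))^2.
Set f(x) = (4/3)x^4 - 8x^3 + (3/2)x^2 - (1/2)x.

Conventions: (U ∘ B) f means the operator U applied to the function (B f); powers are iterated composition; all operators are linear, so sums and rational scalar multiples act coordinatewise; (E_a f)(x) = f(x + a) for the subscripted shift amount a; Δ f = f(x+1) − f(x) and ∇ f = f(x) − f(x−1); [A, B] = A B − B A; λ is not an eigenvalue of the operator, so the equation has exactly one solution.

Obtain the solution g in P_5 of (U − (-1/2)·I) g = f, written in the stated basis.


write g with unknown coordinates in the stated basis and equate coefficients in (U − (-1/2)·I) g = f
solving from the highest basis element down gives g = (8/3)x^4 - 16x^3 + 3x^2 - x
check: U g = 0
so U g − (-1/2)·g = (4/3)x^4 - 8x^3 + (3/2)x^2 - (1/2)x = f ✓

the result is g(x) = (8/3)x^4 - 16x^3 + 3x^2 - x


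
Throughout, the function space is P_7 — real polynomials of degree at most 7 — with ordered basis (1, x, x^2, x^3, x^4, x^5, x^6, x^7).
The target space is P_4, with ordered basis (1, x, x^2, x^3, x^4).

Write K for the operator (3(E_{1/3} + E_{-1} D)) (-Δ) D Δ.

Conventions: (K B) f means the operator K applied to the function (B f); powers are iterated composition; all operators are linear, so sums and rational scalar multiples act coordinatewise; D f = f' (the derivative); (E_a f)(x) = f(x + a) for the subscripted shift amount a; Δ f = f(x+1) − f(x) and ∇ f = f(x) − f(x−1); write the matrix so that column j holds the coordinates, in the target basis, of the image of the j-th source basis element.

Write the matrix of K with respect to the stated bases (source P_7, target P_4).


the matrix is [[0, 0, 0, -18, -168, -350, -3820/3, -28378/9]; [0, 0, 0, 0, -72, -840, -2100, -26740/3]; [0, 0, 0, 0, 0, -180, -2520, -7350]; [0, 0, 0, 0, 0, 0, -360, -5880]; [0, 0, 0, 0, 0, 0, 0, -630]] (rows listed top to bottom)

image of 1: 0
image of x: 0
image of x^2: 0
image of x^3: -18
image of x^4: -72x - 168
image of x^5: -180x^2 - 840x - 350
image of x^6: -360x^3 - 2520x^2 - 2100x - 3820/3
image of x^7: -630x^4 - 5880x^3 - 7350x^2 - (26740/3)x - 28378/9
each image's coordinates form column j of the matrix


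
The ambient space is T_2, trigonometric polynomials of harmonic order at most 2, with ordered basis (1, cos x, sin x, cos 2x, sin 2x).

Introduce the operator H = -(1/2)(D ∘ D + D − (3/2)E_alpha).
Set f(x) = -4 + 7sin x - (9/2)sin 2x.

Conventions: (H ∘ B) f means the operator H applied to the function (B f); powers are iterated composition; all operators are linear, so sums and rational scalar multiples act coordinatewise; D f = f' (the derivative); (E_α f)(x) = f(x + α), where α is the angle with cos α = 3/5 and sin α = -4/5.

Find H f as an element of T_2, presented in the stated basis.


D f = 7cos x - 9cos 2x
D D f = -7sin x + 18sin 2x
D f = 7cos x - 9cos 2x
E_alpha f = -4 - (28/5)cos x + (21/5)sin x + (108/25)cos 2x + (63/50)sin 2x
(-(3/2)E_alpha) f = 6 + (42/5)cos x - (63/10)sin x - (162/25)cos 2x - (189/100)sin 2x
(D ∘ D + D − (3/2)E_alpha) f = 6 + (77/5)cos x - (133/10)sin x - (387/25)cos 2x + (1611/100)sin 2x
(-(1/2)(D ∘ D + D − (3/2)E_alpha)) f = -3 - (77/10)cos x + (133/20)sin x + (387/50)cos 2x - (1611/200)sin 2x

g(x) = -3 - (77/10)cos x + (133/20)sin x + (387/50)cos 2x - (1611/200)sin 2x


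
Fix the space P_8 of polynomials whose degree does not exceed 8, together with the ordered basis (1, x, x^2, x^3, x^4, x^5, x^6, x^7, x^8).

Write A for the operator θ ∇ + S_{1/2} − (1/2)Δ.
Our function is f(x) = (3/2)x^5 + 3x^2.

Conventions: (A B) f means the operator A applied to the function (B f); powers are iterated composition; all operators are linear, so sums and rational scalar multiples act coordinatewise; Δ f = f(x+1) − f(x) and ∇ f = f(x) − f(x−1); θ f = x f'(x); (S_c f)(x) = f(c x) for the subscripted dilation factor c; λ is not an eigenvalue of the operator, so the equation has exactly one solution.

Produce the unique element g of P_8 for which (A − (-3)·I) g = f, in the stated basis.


write g with unknown coordinates in the stated basis and equate coefficients in (A − (-3)·I) g = f
solving from the highest basis element down gives g = (48/97)x^5 - (1920/679)x^4 + (49536/3395)x^3 - (16788/485)x^2 + (744456/23765)x + 53289/47530
check: A g = (3/194)x^5 + (5760/679)x^4 - (148608/3395)x^3 + (51819/485)x^2 - (2233368/23765)x - 159867/47530
so A g − (-3)·g = (3/2)x^5 + 3x^2 = f ✓

the result is g(x) = (48/97)x^5 - (1920/679)x^4 + (49536/3395)x^3 - (16788/485)x^2 + (744456/23765)x + 53289/47530


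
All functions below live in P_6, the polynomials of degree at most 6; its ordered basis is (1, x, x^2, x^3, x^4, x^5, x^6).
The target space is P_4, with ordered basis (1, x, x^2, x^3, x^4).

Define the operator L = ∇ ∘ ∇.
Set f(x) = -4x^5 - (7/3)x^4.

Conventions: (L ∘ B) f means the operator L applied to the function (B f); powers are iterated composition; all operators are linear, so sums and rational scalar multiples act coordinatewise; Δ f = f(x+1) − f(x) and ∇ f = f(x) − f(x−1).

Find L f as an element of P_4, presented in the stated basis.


∇ f = -20x^4 + (92/3)x^3 - 26x^2 + (32/3)x - 5/3
∇ ∇ f = -80x^3 + 212x^2 - 224x + 262/3

the image equals g(x) = -80x^3 + 212x^2 - 224x + 262/3


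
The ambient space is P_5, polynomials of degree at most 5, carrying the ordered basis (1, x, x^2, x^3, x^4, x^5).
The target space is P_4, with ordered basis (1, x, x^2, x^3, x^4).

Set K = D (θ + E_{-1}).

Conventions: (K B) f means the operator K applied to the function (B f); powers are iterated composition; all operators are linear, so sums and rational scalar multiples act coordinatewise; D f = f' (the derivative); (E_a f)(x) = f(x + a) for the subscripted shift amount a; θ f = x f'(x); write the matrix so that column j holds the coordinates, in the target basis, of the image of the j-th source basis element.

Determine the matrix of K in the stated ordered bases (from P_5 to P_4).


image of 1: 0
image of x: 2
image of x^2: 6x - 2
image of x^3: 12x^2 - 6x + 3
image of x^4: 20x^3 - 12x^2 + 12x - 4
image of x^5: 30x^4 - 20x^3 + 30x^2 - 20x + 5
each image's coordinates form column j of the matrix

the matrix is [[0, 2, -2, 3, -4, 5]; [0, 0, 6, -6, 12, -20]; [0, 0, 0, 12, -12, 30]; [0, 0, 0, 0, 20, -20]; [0, 0, 0, 0, 0, 30]] (rows listed top to bottom)


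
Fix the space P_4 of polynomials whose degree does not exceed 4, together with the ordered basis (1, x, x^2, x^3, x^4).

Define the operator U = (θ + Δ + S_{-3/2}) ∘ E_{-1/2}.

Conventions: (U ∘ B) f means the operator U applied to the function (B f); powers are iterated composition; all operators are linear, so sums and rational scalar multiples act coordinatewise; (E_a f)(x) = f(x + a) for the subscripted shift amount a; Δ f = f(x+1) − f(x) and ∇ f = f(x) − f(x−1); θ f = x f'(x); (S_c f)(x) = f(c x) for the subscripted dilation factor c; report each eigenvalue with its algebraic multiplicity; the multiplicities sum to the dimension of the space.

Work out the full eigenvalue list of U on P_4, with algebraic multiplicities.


image of 1: 1
image of x: -(1/2)x + 1/2
image of x^2: (17/4)x^2 + (5/2)x + 1/4
image of x^3: -(3/8)x^3 - (27/8)x^2 - (3/8)x + 1/8
image of x^4: (145/16)x^4 + (19/4)x^3 + (51/8)x^2 + (5/4)x + 1/16
the matrix is upper triangular; its diagonal is (1, -1/2, 17/4, -3/8, 145/16)
for a triangular matrix the eigenvalues are the diagonal entries, with algebraic multiplicity their repetition count

λ = -1/2 (multiplicity 1), λ = -3/8 (multiplicity 1), λ = 1 (multiplicity 1), λ = 17/4 (multiplicity 1), λ = 145/16 (multiplicity 1)


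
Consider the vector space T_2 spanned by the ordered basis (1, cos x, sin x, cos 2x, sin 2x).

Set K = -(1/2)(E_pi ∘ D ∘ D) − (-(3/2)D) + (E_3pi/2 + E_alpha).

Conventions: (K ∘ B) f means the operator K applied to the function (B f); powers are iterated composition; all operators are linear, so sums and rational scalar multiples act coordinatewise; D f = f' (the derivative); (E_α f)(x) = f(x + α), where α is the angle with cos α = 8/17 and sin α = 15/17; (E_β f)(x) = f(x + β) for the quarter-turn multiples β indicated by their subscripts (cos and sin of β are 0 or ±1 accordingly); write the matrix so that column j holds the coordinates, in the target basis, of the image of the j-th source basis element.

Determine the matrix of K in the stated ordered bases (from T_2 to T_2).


the matrix is [[2, 0, 0, 0, 0]; [0, -1/34, 47/34, 0, 0]; [0, -47/34, -1/34, 0, 0]; [0, 0, 0, 128/289, 1107/289]; [0, 0, 0, -1107/289, 128/289]] (rows listed top to bottom)

image of 1: 2
image of cos x: -(1/34)cos x - (47/34)sin x
image of sin x: (47/34)cos x - (1/34)sin x
image of cos 2x: (128/289)cos 2x - (1107/289)sin 2x
image of sin 2x: (1107/289)cos 2x + (128/289)sin 2x
each image's coordinates form column j of the matrix


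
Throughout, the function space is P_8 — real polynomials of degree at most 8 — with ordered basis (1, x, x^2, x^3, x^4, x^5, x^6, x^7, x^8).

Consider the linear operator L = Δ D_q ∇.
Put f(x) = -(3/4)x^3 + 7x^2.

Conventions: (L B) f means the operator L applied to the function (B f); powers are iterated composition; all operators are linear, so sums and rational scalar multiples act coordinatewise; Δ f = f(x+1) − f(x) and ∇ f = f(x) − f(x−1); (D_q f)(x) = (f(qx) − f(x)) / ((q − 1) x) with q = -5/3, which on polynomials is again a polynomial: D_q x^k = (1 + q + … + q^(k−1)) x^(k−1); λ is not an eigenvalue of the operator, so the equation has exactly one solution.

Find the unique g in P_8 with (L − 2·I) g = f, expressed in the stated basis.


the image equals g(x) = (3/8)x^3 - (7/2)x^2 - 3/8

write g with unknown coordinates in the stated basis and equate coefficients in (L − 2·I) g = f
solving from the highest basis element down gives g = (3/8)x^3 - (7/2)x^2 - 3/8
check: L g = -3/4
so L g − 2·g = -(3/4)x^3 + 7x^2 = f ✓


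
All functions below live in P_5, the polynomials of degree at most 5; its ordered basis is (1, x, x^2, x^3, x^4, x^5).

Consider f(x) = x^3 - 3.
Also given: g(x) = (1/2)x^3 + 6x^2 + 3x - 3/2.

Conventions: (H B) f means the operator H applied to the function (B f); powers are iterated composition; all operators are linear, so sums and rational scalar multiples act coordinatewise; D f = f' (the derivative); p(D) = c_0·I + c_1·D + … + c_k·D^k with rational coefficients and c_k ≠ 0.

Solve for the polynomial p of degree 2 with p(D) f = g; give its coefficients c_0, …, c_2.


c_0 = 1/2, c_1 = 2, c_2 = 1/2

D^0 f = x^3 - 3
D^1 f = 3x^2
D^2 f = 6x
matching coefficients of g against c_0 f + c_1 Df + … from the top degree down determines the c_i
solution: c_0 = 1/2, c_1 = 2, c_2 = 1/2


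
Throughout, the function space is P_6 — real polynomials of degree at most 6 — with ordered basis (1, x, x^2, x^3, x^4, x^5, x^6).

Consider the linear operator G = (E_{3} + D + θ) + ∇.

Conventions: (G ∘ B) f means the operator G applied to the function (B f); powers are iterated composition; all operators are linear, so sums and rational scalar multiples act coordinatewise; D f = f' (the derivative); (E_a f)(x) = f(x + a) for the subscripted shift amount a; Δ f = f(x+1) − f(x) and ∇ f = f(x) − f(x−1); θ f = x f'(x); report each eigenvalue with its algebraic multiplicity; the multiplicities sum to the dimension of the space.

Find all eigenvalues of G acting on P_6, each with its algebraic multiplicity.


image of 1: 1
image of x: 2x + 5
image of x^2: 3x^2 + 10x + 8
image of x^3: 4x^3 + 15x^2 + 24x + 28
image of x^4: 5x^4 + 20x^3 + 48x^2 + 112x + 80
image of x^5: 6x^5 + 25x^4 + 80x^3 + 280x^2 + 400x + 244
image of x^6: 7x^6 + 30x^5 + 120x^4 + 560x^3 + 1200x^2 + 1464x + 728
the matrix is upper triangular; its diagonal is (1, 2, 3, 4, 5, 6, 7)
for a triangular matrix the eigenvalues are the diagonal entries, with algebraic multiplicity their repetition count

λ = 1 (multiplicity 1), λ = 2 (multiplicity 1), λ = 3 (multiplicity 1), λ = 4 (multiplicity 1), λ = 5 (multiplicity 1), λ = 6 (multiplicity 1), λ = 7 (multiplicity 1)


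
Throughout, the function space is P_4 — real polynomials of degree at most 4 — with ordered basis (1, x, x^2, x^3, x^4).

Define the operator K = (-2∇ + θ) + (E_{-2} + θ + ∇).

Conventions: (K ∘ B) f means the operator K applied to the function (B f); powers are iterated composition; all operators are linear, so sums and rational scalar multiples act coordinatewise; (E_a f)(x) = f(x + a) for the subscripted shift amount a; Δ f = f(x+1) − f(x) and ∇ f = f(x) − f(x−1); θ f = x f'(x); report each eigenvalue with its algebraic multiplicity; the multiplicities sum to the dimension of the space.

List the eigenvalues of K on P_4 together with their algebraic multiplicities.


λ = 1 (multiplicity 1), λ = 3 (multiplicity 1), λ = 5 (multiplicity 1), λ = 7 (multiplicity 1), λ = 9 (multiplicity 1)

image of 1: 1
image of x: 3x - 3
image of x^2: 5x^2 - 6x + 5
image of x^3: 7x^3 - 9x^2 + 15x - 9
image of x^4: 9x^4 - 12x^3 + 30x^2 - 36x + 17
the matrix is upper triangular; its diagonal is (1, 3, 5, 7, 9)
for a triangular matrix the eigenvalues are the diagonal entries, with algebraic multiplicity their repetition count


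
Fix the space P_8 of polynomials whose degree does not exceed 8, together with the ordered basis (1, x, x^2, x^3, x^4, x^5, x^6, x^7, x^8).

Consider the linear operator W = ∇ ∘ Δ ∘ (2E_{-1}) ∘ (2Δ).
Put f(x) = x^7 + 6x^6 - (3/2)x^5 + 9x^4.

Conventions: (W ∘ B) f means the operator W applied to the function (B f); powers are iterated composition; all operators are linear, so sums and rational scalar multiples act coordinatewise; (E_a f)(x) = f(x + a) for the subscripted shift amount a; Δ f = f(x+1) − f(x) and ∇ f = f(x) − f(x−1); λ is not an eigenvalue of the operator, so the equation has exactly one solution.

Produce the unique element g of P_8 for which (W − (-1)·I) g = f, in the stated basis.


the image equals g(x) = x^7 + 6x^6 - (3/2)x^5 - 831x^4 - 1200x^3 + 2160x^2 + 76776x - 9972

write g with unknown coordinates in the stated basis and equate coefficients in (W − (-1)·I) g = f
solving from the highest basis element down gives g = x^7 + 6x^6 - (3/2)x^5 - 831x^4 - 1200x^3 + 2160x^2 + 76776x - 9972
check: W g = 840x^4 + 1200x^3 - 2160x^2 - 76776x + 9972
so W g − (-1)·g = x^7 + 6x^6 - (3/2)x^5 + 9x^4 = f ✓


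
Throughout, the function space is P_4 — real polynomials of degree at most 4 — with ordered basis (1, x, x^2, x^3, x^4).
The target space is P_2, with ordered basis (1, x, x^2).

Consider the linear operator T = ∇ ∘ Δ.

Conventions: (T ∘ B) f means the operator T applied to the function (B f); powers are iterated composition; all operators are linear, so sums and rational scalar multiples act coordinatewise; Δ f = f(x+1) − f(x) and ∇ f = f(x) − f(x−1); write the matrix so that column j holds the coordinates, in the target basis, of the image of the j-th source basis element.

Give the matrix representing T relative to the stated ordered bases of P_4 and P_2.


image of 1: 0
image of x: 0
image of x^2: 2
image of x^3: 6x
image of x^4: 12x^2 + 2
each image's coordinates form column j of the matrix

the matrix is [[0, 0, 2, 0, 2]; [0, 0, 0, 6, 0]; [0, 0, 0, 0, 12]] (rows listed top to bottom)


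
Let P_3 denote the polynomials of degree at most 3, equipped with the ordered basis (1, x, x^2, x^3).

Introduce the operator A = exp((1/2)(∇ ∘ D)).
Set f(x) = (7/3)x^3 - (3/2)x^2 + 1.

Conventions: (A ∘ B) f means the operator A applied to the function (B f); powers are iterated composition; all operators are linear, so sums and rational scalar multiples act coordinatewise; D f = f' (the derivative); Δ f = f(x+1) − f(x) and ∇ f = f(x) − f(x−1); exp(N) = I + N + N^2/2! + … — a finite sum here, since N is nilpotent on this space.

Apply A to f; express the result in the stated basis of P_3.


order-1 term: 7x - 5
the series for exp((1/2)(∇ ∘ D)) f terminates at order 1
exp((1/2)(∇ ∘ D)) f = (7/3)x^3 - (3/2)x^2 + 7x - 4

the result is g(x) = (7/3)x^3 - (3/2)x^2 + 7x - 4


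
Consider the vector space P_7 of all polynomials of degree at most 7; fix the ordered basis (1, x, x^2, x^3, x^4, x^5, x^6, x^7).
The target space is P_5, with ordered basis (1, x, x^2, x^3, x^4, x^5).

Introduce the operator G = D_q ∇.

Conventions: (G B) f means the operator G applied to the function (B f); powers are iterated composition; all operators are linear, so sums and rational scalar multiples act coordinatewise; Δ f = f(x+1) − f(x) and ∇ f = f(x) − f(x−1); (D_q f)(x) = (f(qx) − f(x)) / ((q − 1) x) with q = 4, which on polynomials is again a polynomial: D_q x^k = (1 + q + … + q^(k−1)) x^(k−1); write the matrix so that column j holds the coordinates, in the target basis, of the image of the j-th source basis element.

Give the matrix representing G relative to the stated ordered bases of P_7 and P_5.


the matrix is [[0, 0, 2, -3, 4, -5, 6, -7]; [0, 0, 0, 15, -30, 50, -75, 105]; [0, 0, 0, 0, 84, -210, 420, -735]; [0, 0, 0, 0, 0, 425, -1275, 2975]; [0, 0, 0, 0, 0, 0, 2046, -7161]; [0, 0, 0, 0, 0, 0, 0, 9555]] (rows listed top to bottom)

image of 1: 0
image of x: 0
image of x^2: 2
image of x^3: 15x - 3
image of x^4: 84x^2 - 30x + 4
image of x^5: 425x^3 - 210x^2 + 50x - 5
image of x^6: 2046x^4 - 1275x^3 + 420x^2 - 75x + 6
image of x^7: 9555x^5 - 7161x^4 + 2975x^3 - 735x^2 + 105x - 7
each image's coordinates form column j of the matrix


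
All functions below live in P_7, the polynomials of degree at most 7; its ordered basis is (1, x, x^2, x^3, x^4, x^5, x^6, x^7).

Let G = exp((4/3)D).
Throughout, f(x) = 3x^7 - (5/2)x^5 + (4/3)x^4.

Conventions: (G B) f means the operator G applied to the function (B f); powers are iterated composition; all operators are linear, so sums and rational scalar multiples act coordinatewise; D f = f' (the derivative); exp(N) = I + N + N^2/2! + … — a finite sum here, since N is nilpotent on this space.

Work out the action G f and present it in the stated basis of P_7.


order-1 term: 28x^6 - (50/3)x^4 + (64/9)x^3
order-2 term: 112x^5 - (400/9)x^3 + (128/9)x^2
order-3 term: (2240/9)x^4 - (1600/27)x^2 + (1024/81)x
order-4 term: (8960/27)x^3 - (3200/81)x + 1024/243
order-5 term: (7168/27)x^2 - 2560/243
order-6 term: (28672/243)x
order-7 term: 16384/729
the series for exp((4/3)D) f terminates at order 7
exp((4/3)D) f = 3x^7 + 28x^6 + (219/2)x^5 + (2102/9)x^4 + (7952/27)x^3 + (1984/9)x^2 + (22144/243)x + 11776/729

the result is g(x) = 3x^7 + 28x^6 + (219/2)x^5 + (2102/9)x^4 + (7952/27)x^3 + (1984/9)x^2 + (22144/243)x + 11776/729


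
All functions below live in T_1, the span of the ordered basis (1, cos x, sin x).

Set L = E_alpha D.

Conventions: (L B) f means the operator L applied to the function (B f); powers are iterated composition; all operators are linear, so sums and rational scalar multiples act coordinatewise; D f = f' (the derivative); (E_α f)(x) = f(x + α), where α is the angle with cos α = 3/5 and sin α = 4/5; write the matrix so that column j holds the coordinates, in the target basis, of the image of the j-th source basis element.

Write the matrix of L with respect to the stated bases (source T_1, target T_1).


image of 1: 0
image of cos x: -(4/5)cos x - (3/5)sin x
image of sin x: (3/5)cos x - (4/5)sin x
each image's coordinates form column j of the matrix

the matrix is [[0, 0, 0]; [0, -4/5, 3/5]; [0, -3/5, -4/5]] (rows listed top to bottom)


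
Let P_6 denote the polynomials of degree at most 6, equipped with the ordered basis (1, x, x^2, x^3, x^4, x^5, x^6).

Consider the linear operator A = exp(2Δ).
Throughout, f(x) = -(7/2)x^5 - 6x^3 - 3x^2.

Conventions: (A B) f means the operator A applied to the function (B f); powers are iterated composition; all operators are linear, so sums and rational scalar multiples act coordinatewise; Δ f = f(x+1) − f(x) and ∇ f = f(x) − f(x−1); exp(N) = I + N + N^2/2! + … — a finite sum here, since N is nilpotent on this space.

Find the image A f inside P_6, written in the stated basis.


order-1 term: -35x^4 - 70x^3 - 106x^2 - 83x - 25
order-2 term: -140x^3 - 420x^2 - 562x - 294
order-3 term: -280x^2 - 840x - 748
order-4 term: -280x - 560
order-5 term: -112
the series for exp(2Δ) f terminates at order 5
exp(2Δ) f = -(7/2)x^5 - 35x^4 - 216x^3 - 809x^2 - 1765x - 1739

g(x) = -(7/2)x^5 - 35x^4 - 216x^3 - 809x^2 - 1765x - 1739


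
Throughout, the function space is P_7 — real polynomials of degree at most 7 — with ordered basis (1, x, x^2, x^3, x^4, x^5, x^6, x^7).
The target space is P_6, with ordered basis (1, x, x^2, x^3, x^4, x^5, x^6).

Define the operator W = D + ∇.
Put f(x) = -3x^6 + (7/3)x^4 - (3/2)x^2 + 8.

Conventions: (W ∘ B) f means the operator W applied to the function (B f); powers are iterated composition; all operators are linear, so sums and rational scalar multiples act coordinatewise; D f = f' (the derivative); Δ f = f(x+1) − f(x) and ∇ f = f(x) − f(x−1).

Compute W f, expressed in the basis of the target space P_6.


D f = -18x^5 + (28/3)x^3 - 3x
∇ f = -18x^5 + 45x^4 - (152/3)x^3 + 31x^2 - (35/3)x + 13/6
(D + ∇) f = -36x^5 + 45x^4 - (124/3)x^3 + 31x^2 - (44/3)x + 13/6

the result is g(x) = -36x^5 + 45x^4 - (124/3)x^3 + 31x^2 - (44/3)x + 13/6


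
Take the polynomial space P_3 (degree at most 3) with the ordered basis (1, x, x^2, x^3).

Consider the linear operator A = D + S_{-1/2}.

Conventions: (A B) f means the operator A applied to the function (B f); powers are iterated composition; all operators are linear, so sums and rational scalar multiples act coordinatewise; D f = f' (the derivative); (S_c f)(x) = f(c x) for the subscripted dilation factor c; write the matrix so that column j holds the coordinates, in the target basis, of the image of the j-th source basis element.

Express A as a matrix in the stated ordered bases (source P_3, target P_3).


image of 1: 1
image of x: -(1/2)x + 1
image of x^2: (1/4)x^2 + 2x
image of x^3: -(1/8)x^3 + 3x^2
each image's coordinates form column j of the matrix

the matrix is [[1, 1, 0, 0]; [0, -1/2, 2, 0]; [0, 0, 1/4, 3]; [0, 0, 0, -1/8]] (rows listed top to bottom)


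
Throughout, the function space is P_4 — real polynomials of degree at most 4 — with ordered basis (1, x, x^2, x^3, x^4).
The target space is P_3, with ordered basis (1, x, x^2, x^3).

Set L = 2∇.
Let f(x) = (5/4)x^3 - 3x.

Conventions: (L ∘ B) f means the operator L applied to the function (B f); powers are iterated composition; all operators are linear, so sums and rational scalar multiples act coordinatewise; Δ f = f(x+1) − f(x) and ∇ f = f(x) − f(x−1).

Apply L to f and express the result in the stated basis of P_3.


∇ f = (15/4)x^2 - (15/4)x - 7/4
(2∇) f = (15/2)x^2 - (15/2)x - 7/2

the result is g(x) = (15/2)x^2 - (15/2)x - 7/2


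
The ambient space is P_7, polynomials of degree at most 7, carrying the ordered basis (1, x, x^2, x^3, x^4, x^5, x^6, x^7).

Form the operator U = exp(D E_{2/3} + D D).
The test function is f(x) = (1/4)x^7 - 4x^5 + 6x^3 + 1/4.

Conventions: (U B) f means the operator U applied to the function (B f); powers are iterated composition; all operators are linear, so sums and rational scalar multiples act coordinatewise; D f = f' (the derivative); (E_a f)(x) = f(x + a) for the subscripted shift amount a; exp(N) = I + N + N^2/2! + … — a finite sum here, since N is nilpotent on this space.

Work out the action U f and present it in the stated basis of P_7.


the image equals g(x) = (1/4)x^7 + (7/4)x^6 + (75/4)x^5 + (1055/12)x^4 + (39433/108)x^3 + (99311/108)x^2 + (482257/324)x + 809212/729

order-1 term: (7/4)x^6 + (35/2)x^5 - (25/3)x^4 - (3320/27)x^3 - (814/27)x^2 + (3052/81)x + 3064/729
order-2 term: (21/4)x^5 + (175/2)x^4 + (895/3)x^3 - (1220/9)x^2 - (16474/27)x - 8828/81
order-3 term: (35/4)x^4 + 175x^3 + 905x^2 + 1070x - 1666/9
order-4 term: (35/4)x^3 + 175x^2 + (2705/3)x + 29230/27
order-5 term: (21/4)x^2 + (175/2)x + 898/3
order-6 term: (7/4)x + 35/2
order-7 term: 1/4
the series for exp(D E_{2/3} + D D) f terminates at order 7
exp(D E_{2/3} + D D) f = (1/4)x^7 + (7/4)x^6 + (75/4)x^5 + (1055/12)x^4 + (39433/108)x^3 + (99311/108)x^2 + (482257/324)x + 809212/729


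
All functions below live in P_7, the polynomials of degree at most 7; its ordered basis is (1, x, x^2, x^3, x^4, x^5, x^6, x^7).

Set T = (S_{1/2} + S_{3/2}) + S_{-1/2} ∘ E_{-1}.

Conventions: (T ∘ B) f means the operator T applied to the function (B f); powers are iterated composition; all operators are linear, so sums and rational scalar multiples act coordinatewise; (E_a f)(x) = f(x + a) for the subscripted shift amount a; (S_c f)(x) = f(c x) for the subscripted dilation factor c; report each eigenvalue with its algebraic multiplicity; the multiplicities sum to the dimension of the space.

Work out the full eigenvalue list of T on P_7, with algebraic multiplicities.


image of 1: 3
image of x: (3/2)x - 1
image of x^2: (11/4)x^2 + x + 1
image of x^3: (27/8)x^3 - (3/4)x^2 - (3/2)x - 1
image of x^4: (83/16)x^4 + (1/2)x^3 + (3/2)x^2 + 2x + 1
image of x^5: (243/32)x^5 - (5/16)x^4 - (5/4)x^3 - (5/2)x^2 - (5/2)x - 1
image of x^6: (731/64)x^6 + (3/16)x^5 + (15/16)x^4 + (5/2)x^3 + (15/4)x^2 + 3x + 1
image of x^7: (2187/128)x^7 - (7/64)x^6 - (21/32)x^5 - (35/16)x^4 - (35/8)x^3 - (21/4)x^2 - (7/2)x - 1
the matrix is upper triangular; its diagonal is (3, 3/2, 11/4, 27/8, 83/16, 243/32, 731/64, 2187/128)
for a triangular matrix the eigenvalues are the diagonal entries, with algebraic multiplicity their repetition count

λ = 3/2 (multiplicity 1), λ = 11/4 (multiplicity 1), λ = 3 (multiplicity 1), λ = 27/8 (multiplicity 1), λ = 83/16 (multiplicity 1), λ = 243/32 (multiplicity 1), λ = 731/64 (multiplicity 1), λ = 2187/128 (multiplicity 1)


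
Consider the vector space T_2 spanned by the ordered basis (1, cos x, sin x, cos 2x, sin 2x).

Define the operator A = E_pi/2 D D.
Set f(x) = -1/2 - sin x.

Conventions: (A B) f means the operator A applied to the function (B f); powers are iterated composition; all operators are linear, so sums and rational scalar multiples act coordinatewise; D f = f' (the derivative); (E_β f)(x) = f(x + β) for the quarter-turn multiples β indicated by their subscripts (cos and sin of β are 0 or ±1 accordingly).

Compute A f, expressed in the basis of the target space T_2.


the image equals g(x) = cos x

D f = -cos x
D D f = sin x
E_pi/2 D D f = cos x


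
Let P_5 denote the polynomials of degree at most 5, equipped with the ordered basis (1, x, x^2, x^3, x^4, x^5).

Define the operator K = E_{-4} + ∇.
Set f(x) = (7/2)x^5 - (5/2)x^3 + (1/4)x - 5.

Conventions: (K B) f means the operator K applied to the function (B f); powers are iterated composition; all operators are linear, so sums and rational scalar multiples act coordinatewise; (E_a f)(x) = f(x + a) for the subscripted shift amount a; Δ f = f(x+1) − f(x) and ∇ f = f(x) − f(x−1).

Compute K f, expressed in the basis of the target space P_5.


g(x) = (7/2)x^5 - (105/2)x^4 + (1045/2)x^3 - (4365/2)x^2 + (17401/4)x - 13715/4

E_{-4} f = (7/2)x^5 - 70x^4 + (1115/2)x^3 - 2210x^2 + (17441/4)x - 3430
∇ f = (35/2)x^4 - 35x^3 + (55/2)x^2 - 10x + 5/4
(E_{-4} + ∇) f = (7/2)x^5 - (105/2)x^4 + (1045/2)x^3 - (4365/2)x^2 + (17401/4)x - 13715/4


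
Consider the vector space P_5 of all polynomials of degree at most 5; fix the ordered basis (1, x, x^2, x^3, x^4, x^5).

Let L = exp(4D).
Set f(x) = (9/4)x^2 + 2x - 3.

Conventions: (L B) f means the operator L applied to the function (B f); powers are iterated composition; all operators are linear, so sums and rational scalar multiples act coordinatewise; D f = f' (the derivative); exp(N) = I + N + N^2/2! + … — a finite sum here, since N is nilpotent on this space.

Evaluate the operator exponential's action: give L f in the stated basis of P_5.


order-1 term: 18x + 8
order-2 term: 36
the series for exp(4D) f terminates at order 2
exp(4D) f = (9/4)x^2 + 20x + 41

the image equals g(x) = (9/4)x^2 + 20x + 41
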